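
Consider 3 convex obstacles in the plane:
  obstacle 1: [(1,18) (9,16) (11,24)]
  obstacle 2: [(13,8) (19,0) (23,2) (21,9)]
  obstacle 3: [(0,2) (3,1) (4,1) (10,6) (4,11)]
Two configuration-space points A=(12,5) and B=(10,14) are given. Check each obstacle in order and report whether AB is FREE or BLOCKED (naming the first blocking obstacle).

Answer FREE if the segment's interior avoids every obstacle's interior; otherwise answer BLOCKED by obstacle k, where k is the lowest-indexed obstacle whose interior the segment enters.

FREE

Obstacle 1 [(1,18) (9,16) (11,24)]:
  edge (1,18)–(9,16): clear
  edge (9,16)–(11,24): clear
  edge (11,24)–(1,18): clear
  midpoint (11,19/2) outside
  → clear
Obstacle 2 [(13,8) (19,0) (23,2) (21,9)]:
  edge (13,8)–(19,0): clear
  edge (19,0)–(23,2): clear
  edge (23,2)–(21,9): clear
  edge (21,9)–(13,8): clear
  midpoint (11,19/2) outside
  → clear
Obstacle 3 [(0,2) (3,1) (4,1) (10,6) (4,11)]:
  edge (0,2)–(3,1): clear
  edge (3,1)–(4,1): clear
  edge (4,1)–(10,6): clear
  edge (10,6)–(4,11): clear
  edge (4,11)–(0,2): clear
  midpoint (11,19/2) outside
  → clear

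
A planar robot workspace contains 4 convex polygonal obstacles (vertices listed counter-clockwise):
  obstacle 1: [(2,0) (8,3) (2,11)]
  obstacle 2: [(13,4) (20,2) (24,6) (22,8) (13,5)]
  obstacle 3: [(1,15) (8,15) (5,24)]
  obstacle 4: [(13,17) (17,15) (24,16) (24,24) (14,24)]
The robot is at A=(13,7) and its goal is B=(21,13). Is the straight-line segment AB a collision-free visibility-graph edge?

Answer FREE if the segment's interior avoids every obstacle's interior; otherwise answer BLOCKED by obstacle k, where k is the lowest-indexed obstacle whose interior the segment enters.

FREE

Obstacle 1 [(2,0) (8,3) (2,11)]:
  edge (2,0)–(8,3): clear
  edge (8,3)–(2,11): clear
  edge (2,11)–(2,0): clear
  midpoint (17,10) outside
  → clear
Obstacle 2 [(13,4) (20,2) (24,6) (22,8) (13,5)]:
  edge (13,4)–(20,2): clear
  edge (20,2)–(24,6): clear
  edge (24,6)–(22,8): clear
  edge (22,8)–(13,5): clear
  edge (13,5)–(13,4): clear
  midpoint (17,10) outside
  → clear
Obstacle 3 [(1,15) (8,15) (5,24)]:
  edge (1,15)–(8,15): clear
  edge (8,15)–(5,24): clear
  edge (5,24)–(1,15): clear
  midpoint (17,10) outside
  → clear
Obstacle 4 [(13,17) (17,15) (24,16) (24,24) (14,24)]:
  edge (13,17)–(17,15): clear
  edge (17,15)–(24,16): clear
  edge (24,16)–(24,24): clear
  edge (24,24)–(14,24): clear
  edge (14,24)–(13,17): clear
  midpoint (17,10) outside
  → clear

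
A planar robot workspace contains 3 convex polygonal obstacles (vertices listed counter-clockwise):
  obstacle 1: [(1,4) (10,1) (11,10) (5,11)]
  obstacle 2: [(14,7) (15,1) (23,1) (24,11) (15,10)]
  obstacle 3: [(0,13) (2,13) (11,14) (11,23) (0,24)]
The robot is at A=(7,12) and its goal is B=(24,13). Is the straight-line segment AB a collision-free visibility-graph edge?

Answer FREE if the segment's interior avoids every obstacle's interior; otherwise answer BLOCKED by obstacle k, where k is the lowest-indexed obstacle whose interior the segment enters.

FREE

Obstacle 1 [(1,4) (10,1) (11,10) (5,11)]:
  edge (1,4)–(10,1): clear
  edge (10,1)–(11,10): clear
  edge (11,10)–(5,11): clear
  edge (5,11)–(1,4): clear
  midpoint (31/2,25/2) outside
  → clear
Obstacle 2 [(14,7) (15,1) (23,1) (24,11) (15,10)]:
  edge (14,7)–(15,1): clear
  edge (15,1)–(23,1): clear
  edge (23,1)–(24,11): clear
  edge (24,11)–(15,10): clear
  edge (15,10)–(14,7): clear
  midpoint (31/2,25/2) outside
  → clear
Obstacle 3 [(0,13) (2,13) (11,14) (11,23) (0,24)]:
  edge (0,13)–(2,13): clear
  edge (2,13)–(11,14): clear
  edge (11,14)–(11,23): clear
  edge (11,23)–(0,24): clear
  edge (0,24)–(0,13): clear
  midpoint (31/2,25/2) outside
  → clear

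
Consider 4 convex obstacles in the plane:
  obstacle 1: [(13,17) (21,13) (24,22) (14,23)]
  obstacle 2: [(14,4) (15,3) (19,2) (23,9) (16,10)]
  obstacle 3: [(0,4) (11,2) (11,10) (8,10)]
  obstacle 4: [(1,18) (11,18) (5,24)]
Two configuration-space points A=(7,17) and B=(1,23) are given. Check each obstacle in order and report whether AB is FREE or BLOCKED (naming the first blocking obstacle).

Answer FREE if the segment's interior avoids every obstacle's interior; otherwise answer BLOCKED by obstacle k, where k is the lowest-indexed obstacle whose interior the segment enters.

Obstacle 1 [(13,17) (21,13) (24,22) (14,23)]:
  edge (13,17)–(21,13): clear
  edge (21,13)–(24,22): clear
  edge (24,22)–(14,23): clear
  edge (14,23)–(13,17): clear
  midpoint (4,20) outside
  → clear
Obstacle 2 [(14,4) (15,3) (19,2) (23,9) (16,10)]:
  edge (14,4)–(15,3): clear
  edge (15,3)–(19,2): clear
  edge (19,2)–(23,9): clear
  edge (23,9)–(16,10): clear
  edge (16,10)–(14,4): clear
  midpoint (4,20) outside
  → clear
Obstacle 3 [(0,4) (11,2) (11,10) (8,10)]:
  edge (0,4)–(11,2): clear
  edge (11,2)–(11,10): clear
  edge (11,10)–(8,10): clear
  edge (8,10)–(0,4): clear
  midpoint (4,20) outside
  → clear
Obstacle 4 [(1,18) (11,18) (5,24)]:
  edge (1,18)–(11,18): crosses AB
  edge (11,18)–(5,24): clear
  edge (5,24)–(1,18): crosses AB
  → BLOCKED

BLOCKED by obstacle 4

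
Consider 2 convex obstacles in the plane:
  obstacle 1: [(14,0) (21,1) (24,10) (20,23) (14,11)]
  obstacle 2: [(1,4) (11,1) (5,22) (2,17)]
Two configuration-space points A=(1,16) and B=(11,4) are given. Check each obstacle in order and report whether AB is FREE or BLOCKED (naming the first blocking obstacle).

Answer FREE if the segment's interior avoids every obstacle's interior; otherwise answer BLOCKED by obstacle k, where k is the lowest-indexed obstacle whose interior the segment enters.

BLOCKED by obstacle 2

Obstacle 1 [(14,0) (21,1) (24,10) (20,23) (14,11)]:
  edge (14,0)–(21,1): clear
  edge (21,1)–(24,10): clear
  edge (24,10)–(20,23): clear
  edge (20,23)–(14,11): clear
  edge (14,11)–(14,0): clear
  midpoint (6,10) outside
  → clear
Obstacle 2 [(1,4) (11,1) (5,22) (2,17)]:
  edge (1,4)–(11,1): clear
  edge (11,1)–(5,22): crosses AB
  edge (5,22)–(2,17): clear
  edge (2,17)–(1,4): crosses AB
  → BLOCKED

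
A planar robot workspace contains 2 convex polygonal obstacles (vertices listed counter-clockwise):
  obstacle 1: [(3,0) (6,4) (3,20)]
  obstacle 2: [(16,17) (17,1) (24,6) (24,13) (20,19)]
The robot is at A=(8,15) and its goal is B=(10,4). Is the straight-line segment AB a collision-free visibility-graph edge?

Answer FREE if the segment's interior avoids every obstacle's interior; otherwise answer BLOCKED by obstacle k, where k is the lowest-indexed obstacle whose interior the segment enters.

FREE

Obstacle 1 [(3,0) (6,4) (3,20)]:
  edge (3,0)–(6,4): clear
  edge (6,4)–(3,20): clear
  edge (3,20)–(3,0): clear
  midpoint (9,19/2) outside
  → clear
Obstacle 2 [(16,17) (17,1) (24,6) (24,13) (20,19)]:
  edge (16,17)–(17,1): clear
  edge (17,1)–(24,6): clear
  edge (24,6)–(24,13): clear
  edge (24,13)–(20,19): clear
  edge (20,19)–(16,17): clear
  midpoint (9,19/2) outside
  → clear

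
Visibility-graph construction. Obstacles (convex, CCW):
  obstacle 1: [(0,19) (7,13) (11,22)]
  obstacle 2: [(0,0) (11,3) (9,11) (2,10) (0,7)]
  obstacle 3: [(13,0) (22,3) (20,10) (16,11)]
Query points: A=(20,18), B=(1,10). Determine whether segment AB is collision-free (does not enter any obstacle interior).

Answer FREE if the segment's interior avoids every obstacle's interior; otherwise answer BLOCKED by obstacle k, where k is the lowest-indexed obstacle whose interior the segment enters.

FREE

Obstacle 1 [(0,19) (7,13) (11,22)]:
  edge (0,19)–(7,13): clear
  edge (7,13)–(11,22): clear
  edge (11,22)–(0,19): clear
  midpoint (21/2,14) outside
  → clear
Obstacle 2 [(0,0) (11,3) (9,11) (2,10) (0,7)]:
  edge (0,0)–(11,3): clear
  edge (11,3)–(9,11): clear
  edge (9,11)–(2,10): clear
  edge (2,10)–(0,7): clear
  edge (0,7)–(0,0): clear
  midpoint (21/2,14) outside
  → clear
Obstacle 3 [(13,0) (22,3) (20,10) (16,11)]:
  edge (13,0)–(22,3): clear
  edge (22,3)–(20,10): clear
  edge (20,10)–(16,11): clear
  edge (16,11)–(13,0): clear
  midpoint (21/2,14) outside
  → clear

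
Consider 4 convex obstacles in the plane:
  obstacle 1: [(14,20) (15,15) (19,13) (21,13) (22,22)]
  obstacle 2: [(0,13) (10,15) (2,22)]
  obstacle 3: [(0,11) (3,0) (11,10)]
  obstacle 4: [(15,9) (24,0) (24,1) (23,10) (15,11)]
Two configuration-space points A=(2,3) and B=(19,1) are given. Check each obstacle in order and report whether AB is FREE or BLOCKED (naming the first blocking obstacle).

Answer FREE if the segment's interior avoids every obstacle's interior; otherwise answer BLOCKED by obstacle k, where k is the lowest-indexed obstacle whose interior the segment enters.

BLOCKED by obstacle 3

Obstacle 1 [(14,20) (15,15) (19,13) (21,13) (22,22)]:
  edge (14,20)–(15,15): clear
  edge (15,15)–(19,13): clear
  edge (19,13)–(21,13): clear
  edge (21,13)–(22,22): clear
  edge (22,22)–(14,20): clear
  midpoint (21/2,2) outside
  → clear
Obstacle 2 [(0,13) (10,15) (2,22)]:
  edge (0,13)–(10,15): clear
  edge (10,15)–(2,22): clear
  edge (2,22)–(0,13): clear
  midpoint (21/2,2) outside
  → clear
Obstacle 3 [(0,11) (3,0) (11,10)]:
  edge (0,11)–(3,0): crosses AB
  edge (3,0)–(11,10): crosses AB
  edge (11,10)–(0,11): clear
  → BLOCKED
Obstacle 4 [(15,9) (24,0) (24,1) (23,10) (15,11)]:
  edge (15,9)–(24,0): clear
  edge (24,0)–(24,1): clear
  edge (24,1)–(23,10): clear
  edge (23,10)–(15,11): clear
  edge (15,11)–(15,9): clear
  midpoint (21/2,2) outside
  → clear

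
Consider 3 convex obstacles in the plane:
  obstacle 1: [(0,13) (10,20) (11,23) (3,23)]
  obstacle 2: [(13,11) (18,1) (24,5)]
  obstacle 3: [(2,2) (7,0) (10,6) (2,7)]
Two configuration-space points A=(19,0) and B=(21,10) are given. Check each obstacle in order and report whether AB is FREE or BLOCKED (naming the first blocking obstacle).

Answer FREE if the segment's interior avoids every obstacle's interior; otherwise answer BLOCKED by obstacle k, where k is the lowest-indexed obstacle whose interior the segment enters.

Obstacle 1 [(0,13) (10,20) (11,23) (3,23)]:
  edge (0,13)–(10,20): clear
  edge (10,20)–(11,23): clear
  edge (11,23)–(3,23): clear
  edge (3,23)–(0,13): clear
  midpoint (20,5) outside
  → clear
Obstacle 2 [(13,11) (18,1) (24,5)]:
  edge (13,11)–(18,1): clear
  edge (18,1)–(24,5): crosses AB
  edge (24,5)–(13,11): crosses AB
  → BLOCKED
Obstacle 3 [(2,2) (7,0) (10,6) (2,7)]:
  edge (2,2)–(7,0): clear
  edge (7,0)–(10,6): clear
  edge (10,6)–(2,7): clear
  edge (2,7)–(2,2): clear
  midpoint (20,5) outside
  → clear

BLOCKED by obstacle 2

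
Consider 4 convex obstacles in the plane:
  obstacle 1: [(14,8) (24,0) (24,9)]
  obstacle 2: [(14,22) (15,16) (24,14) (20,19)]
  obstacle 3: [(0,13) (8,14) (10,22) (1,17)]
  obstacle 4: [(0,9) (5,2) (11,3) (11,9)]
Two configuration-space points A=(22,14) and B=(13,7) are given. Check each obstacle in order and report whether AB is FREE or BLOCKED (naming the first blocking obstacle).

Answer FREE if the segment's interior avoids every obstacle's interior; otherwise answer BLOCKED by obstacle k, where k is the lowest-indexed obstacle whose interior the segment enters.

BLOCKED by obstacle 1

Obstacle 1 [(14,8) (24,0) (24,9)]:
  edge (14,8)–(24,0): crosses AB
  edge (24,0)–(24,9): clear
  edge (24,9)–(14,8): crosses AB
  → BLOCKED
Obstacle 2 [(14,22) (15,16) (24,14) (20,19)]:
  edge (14,22)–(15,16): clear
  edge (15,16)–(24,14): clear
  edge (24,14)–(20,19): clear
  edge (20,19)–(14,22): clear
  midpoint (35/2,21/2) outside
  → clear
Obstacle 3 [(0,13) (8,14) (10,22) (1,17)]:
  edge (0,13)–(8,14): clear
  edge (8,14)–(10,22): clear
  edge (10,22)–(1,17): clear
  edge (1,17)–(0,13): clear
  midpoint (35/2,21/2) outside
  → clear
Obstacle 4 [(0,9) (5,2) (11,3) (11,9)]:
  edge (0,9)–(5,2): clear
  edge (5,2)–(11,3): clear
  edge (11,3)–(11,9): clear
  edge (11,9)–(0,9): clear
  midpoint (35/2,21/2) outside
  → clear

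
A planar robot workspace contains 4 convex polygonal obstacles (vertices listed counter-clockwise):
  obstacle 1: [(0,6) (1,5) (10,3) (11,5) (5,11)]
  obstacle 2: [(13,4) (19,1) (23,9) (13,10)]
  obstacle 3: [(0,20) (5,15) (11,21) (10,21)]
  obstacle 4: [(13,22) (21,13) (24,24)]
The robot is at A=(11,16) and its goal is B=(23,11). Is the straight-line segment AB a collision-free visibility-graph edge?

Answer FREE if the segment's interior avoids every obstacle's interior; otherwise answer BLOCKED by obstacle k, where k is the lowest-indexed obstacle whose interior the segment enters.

Obstacle 1 [(0,6) (1,5) (10,3) (11,5) (5,11)]:
  edge (0,6)–(1,5): clear
  edge (1,5)–(10,3): clear
  edge (10,3)–(11,5): clear
  edge (11,5)–(5,11): clear
  edge (5,11)–(0,6): clear
  midpoint (17,27/2) outside
  → clear
Obstacle 2 [(13,4) (19,1) (23,9) (13,10)]:
  edge (13,4)–(19,1): clear
  edge (19,1)–(23,9): clear
  edge (23,9)–(13,10): clear
  edge (13,10)–(13,4): clear
  midpoint (17,27/2) outside
  → clear
Obstacle 3 [(0,20) (5,15) (11,21) (10,21)]:
  edge (0,20)–(5,15): clear
  edge (5,15)–(11,21): clear
  edge (11,21)–(10,21): clear
  edge (10,21)–(0,20): clear
  midpoint (17,27/2) outside
  → clear
Obstacle 4 [(13,22) (21,13) (24,24)]:
  edge (13,22)–(21,13): clear
  edge (21,13)–(24,24): clear
  edge (24,24)–(13,22): clear
  midpoint (17,27/2) outside
  → clear

FREE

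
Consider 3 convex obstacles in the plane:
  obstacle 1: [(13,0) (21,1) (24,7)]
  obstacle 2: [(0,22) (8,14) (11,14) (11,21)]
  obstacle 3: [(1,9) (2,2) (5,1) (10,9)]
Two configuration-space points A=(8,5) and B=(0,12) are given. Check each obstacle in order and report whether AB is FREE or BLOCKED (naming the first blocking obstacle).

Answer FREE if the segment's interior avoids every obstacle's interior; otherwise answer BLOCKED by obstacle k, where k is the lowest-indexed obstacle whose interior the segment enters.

Obstacle 1 [(13,0) (21,1) (24,7)]:
  edge (13,0)–(21,1): clear
  edge (21,1)–(24,7): clear
  edge (24,7)–(13,0): clear
  midpoint (4,17/2) outside
  → clear
Obstacle 2 [(0,22) (8,14) (11,14) (11,21)]:
  edge (0,22)–(8,14): clear
  edge (8,14)–(11,14): clear
  edge (11,14)–(11,21): clear
  edge (11,21)–(0,22): clear
  midpoint (4,17/2) outside
  → clear
Obstacle 3 [(1,9) (2,2) (5,1) (10,9)]:
  edge (1,9)–(2,2): clear
  edge (2,2)–(5,1): clear
  edge (5,1)–(10,9): crosses AB
  edge (10,9)–(1,9): crosses AB
  → BLOCKED

BLOCKED by obstacle 3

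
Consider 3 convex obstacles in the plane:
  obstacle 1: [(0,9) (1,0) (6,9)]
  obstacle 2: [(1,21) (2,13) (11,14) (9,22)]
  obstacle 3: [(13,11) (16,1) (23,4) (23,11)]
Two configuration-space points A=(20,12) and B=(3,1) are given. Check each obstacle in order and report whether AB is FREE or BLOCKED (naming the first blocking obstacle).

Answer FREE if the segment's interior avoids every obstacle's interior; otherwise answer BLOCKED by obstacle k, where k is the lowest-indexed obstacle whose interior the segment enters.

Obstacle 1 [(0,9) (1,0) (6,9)]:
  edge (0,9)–(1,0): clear
  edge (1,0)–(6,9): clear
  edge (6,9)–(0,9): clear
  midpoint (23/2,13/2) outside
  → clear
Obstacle 2 [(1,21) (2,13) (11,14) (9,22)]:
  edge (1,21)–(2,13): clear
  edge (2,13)–(11,14): clear
  edge (11,14)–(9,22): clear
  edge (9,22)–(1,21): clear
  midpoint (23/2,13/2) outside
  → clear
Obstacle 3 [(13,11) (16,1) (23,4) (23,11)]:
  edge (13,11)–(16,1): crosses AB
  edge (16,1)–(23,4): clear
  edge (23,4)–(23,11): clear
  edge (23,11)–(13,11): crosses AB
  → BLOCKED

BLOCKED by obstacle 3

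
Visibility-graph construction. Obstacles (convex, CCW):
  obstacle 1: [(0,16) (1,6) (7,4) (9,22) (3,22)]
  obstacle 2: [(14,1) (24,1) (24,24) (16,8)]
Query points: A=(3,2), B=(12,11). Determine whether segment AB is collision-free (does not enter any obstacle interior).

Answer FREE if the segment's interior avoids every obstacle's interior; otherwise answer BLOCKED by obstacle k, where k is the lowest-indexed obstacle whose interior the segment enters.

BLOCKED by obstacle 1

Obstacle 1 [(0,16) (1,6) (7,4) (9,22) (3,22)]:
  edge (0,16)–(1,6): clear
  edge (1,6)–(7,4): crosses AB
  edge (7,4)–(9,22): crosses AB
  edge (9,22)–(3,22): clear
  edge (3,22)–(0,16): clear
  → BLOCKED
Obstacle 2 [(14,1) (24,1) (24,24) (16,8)]:
  edge (14,1)–(24,1): clear
  edge (24,1)–(24,24): clear
  edge (24,24)–(16,8): clear
  edge (16,8)–(14,1): clear
  midpoint (15/2,13/2) outside
  → clear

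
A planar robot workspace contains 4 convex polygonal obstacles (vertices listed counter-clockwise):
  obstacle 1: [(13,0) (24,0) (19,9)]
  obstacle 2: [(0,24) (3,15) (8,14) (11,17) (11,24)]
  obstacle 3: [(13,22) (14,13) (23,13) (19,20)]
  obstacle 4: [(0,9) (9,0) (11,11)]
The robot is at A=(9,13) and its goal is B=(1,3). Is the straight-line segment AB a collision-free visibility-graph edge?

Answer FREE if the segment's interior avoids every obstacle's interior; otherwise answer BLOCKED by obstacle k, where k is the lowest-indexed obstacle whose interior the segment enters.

BLOCKED by obstacle 4

Obstacle 1 [(13,0) (24,0) (19,9)]:
  edge (13,0)–(24,0): clear
  edge (24,0)–(19,9): clear
  edge (19,9)–(13,0): clear
  midpoint (5,8) outside
  → clear
Obstacle 2 [(0,24) (3,15) (8,14) (11,17) (11,24)]:
  edge (0,24)–(3,15): clear
  edge (3,15)–(8,14): clear
  edge (8,14)–(11,17): clear
  edge (11,17)–(11,24): clear
  edge (11,24)–(0,24): clear
  midpoint (5,8) outside
  → clear
Obstacle 3 [(13,22) (14,13) (23,13) (19,20)]:
  edge (13,22)–(14,13): clear
  edge (14,13)–(23,13): clear
  edge (23,13)–(19,20): clear
  edge (19,20)–(13,22): clear
  midpoint (5,8) outside
  → clear
Obstacle 4 [(0,9) (9,0) (11,11)]:
  edge (0,9)–(9,0): crosses AB
  edge (9,0)–(11,11): clear
  edge (11,11)–(0,9): crosses AB
  → BLOCKED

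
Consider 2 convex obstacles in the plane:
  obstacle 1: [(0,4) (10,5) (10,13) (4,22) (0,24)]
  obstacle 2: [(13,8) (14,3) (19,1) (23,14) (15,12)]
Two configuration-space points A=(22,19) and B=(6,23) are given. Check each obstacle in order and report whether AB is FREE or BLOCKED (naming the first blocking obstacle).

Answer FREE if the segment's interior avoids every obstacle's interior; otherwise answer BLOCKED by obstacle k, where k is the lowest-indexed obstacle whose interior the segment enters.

FREE

Obstacle 1 [(0,4) (10,5) (10,13) (4,22) (0,24)]:
  edge (0,4)–(10,5): clear
  edge (10,5)–(10,13): clear
  edge (10,13)–(4,22): clear
  edge (4,22)–(0,24): clear
  edge (0,24)–(0,4): clear
  midpoint (14,21) outside
  → clear
Obstacle 2 [(13,8) (14,3) (19,1) (23,14) (15,12)]:
  edge (13,8)–(14,3): clear
  edge (14,3)–(19,1): clear
  edge (19,1)–(23,14): clear
  edge (23,14)–(15,12): clear
  edge (15,12)–(13,8): clear
  midpoint (14,21) outside
  → clear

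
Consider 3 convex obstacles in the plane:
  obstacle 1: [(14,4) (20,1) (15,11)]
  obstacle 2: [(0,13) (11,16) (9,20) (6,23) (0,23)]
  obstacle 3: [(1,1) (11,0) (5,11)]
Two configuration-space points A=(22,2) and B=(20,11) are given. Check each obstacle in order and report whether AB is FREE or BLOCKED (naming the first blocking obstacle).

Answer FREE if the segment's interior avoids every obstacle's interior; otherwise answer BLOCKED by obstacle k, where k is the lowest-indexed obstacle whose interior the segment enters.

Obstacle 1 [(14,4) (20,1) (15,11)]:
  edge (14,4)–(20,1): clear
  edge (20,1)–(15,11): clear
  edge (15,11)–(14,4): clear
  midpoint (21,13/2) outside
  → clear
Obstacle 2 [(0,13) (11,16) (9,20) (6,23) (0,23)]:
  edge (0,13)–(11,16): clear
  edge (11,16)–(9,20): clear
  edge (9,20)–(6,23): clear
  edge (6,23)–(0,23): clear
  edge (0,23)–(0,13): clear
  midpoint (21,13/2) outside
  → clear
Obstacle 3 [(1,1) (11,0) (5,11)]:
  edge (1,1)–(11,0): clear
  edge (11,0)–(5,11): clear
  edge (5,11)–(1,1): clear
  midpoint (21,13/2) outside
  → clear

FREE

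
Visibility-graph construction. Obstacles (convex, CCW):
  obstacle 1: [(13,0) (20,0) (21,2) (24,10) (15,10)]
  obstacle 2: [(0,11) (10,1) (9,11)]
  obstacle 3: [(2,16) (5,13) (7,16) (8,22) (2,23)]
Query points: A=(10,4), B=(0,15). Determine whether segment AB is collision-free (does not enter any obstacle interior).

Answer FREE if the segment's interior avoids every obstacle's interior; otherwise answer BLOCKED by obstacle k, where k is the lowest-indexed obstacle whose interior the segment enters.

BLOCKED by obstacle 2

Obstacle 1 [(13,0) (20,0) (21,2) (24,10) (15,10)]:
  edge (13,0)–(20,0): clear
  edge (20,0)–(21,2): clear
  edge (21,2)–(24,10): clear
  edge (24,10)–(15,10): clear
  edge (15,10)–(13,0): clear
  midpoint (5,19/2) outside
  → clear
Obstacle 2 [(0,11) (10,1) (9,11)]:
  edge (0,11)–(10,1): clear
  edge (10,1)–(9,11): crosses AB
  edge (9,11)–(0,11): crosses AB
  → BLOCKED
Obstacle 3 [(2,16) (5,13) (7,16) (8,22) (2,23)]:
  edge (2,16)–(5,13): clear
  edge (5,13)–(7,16): clear
  edge (7,16)–(8,22): clear
  edge (8,22)–(2,23): clear
  edge (2,23)–(2,16): clear
  midpoint (5,19/2) outside
  → clear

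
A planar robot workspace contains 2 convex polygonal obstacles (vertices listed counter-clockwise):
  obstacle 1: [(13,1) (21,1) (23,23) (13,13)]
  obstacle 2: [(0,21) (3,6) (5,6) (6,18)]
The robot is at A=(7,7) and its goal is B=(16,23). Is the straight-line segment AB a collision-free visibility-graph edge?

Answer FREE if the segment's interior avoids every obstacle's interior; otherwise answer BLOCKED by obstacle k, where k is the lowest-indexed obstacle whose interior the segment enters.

Obstacle 1 [(13,1) (21,1) (23,23) (13,13)]:
  edge (13,1)–(21,1): clear
  edge (21,1)–(23,23): clear
  edge (23,23)–(13,13): clear
  edge (13,13)–(13,1): clear
  midpoint (23/2,15) outside
  → clear
Obstacle 2 [(0,21) (3,6) (5,6) (6,18)]:
  edge (0,21)–(3,6): clear
  edge (3,6)–(5,6): clear
  edge (5,6)–(6,18): clear
  edge (6,18)–(0,21): clear
  midpoint (23/2,15) outside
  → clear

FREE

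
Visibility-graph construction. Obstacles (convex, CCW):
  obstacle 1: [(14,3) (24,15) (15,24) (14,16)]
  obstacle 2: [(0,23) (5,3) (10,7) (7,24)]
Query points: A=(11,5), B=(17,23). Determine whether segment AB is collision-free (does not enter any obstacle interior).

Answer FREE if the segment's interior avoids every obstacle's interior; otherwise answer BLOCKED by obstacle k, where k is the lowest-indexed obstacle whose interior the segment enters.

Obstacle 1 [(14,3) (24,15) (15,24) (14,16)]:
  edge (14,3)–(24,15): clear
  edge (24,15)–(15,24): crosses AB
  edge (15,24)–(14,16): clear
  edge (14,16)–(14,3): crosses AB
  → BLOCKED
Obstacle 2 [(0,23) (5,3) (10,7) (7,24)]:
  edge (0,23)–(5,3): clear
  edge (5,3)–(10,7): clear
  edge (10,7)–(7,24): clear
  edge (7,24)–(0,23): clear
  midpoint (14,14) outside
  → clear

BLOCKED by obstacle 1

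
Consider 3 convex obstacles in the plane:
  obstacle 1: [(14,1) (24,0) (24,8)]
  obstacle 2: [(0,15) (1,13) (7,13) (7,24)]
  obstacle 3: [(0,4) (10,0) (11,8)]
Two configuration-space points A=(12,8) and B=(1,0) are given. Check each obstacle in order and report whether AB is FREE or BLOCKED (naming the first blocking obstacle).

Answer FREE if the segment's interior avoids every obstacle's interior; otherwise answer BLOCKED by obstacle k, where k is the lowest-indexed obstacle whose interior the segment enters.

BLOCKED by obstacle 3

Obstacle 1 [(14,1) (24,0) (24,8)]:
  edge (14,1)–(24,0): clear
  edge (24,0)–(24,8): clear
  edge (24,8)–(14,1): clear
  midpoint (13/2,4) outside
  → clear
Obstacle 2 [(0,15) (1,13) (7,13) (7,24)]:
  edge (0,15)–(1,13): clear
  edge (1,13)–(7,13): clear
  edge (7,13)–(7,24): clear
  edge (7,24)–(0,15): clear
  midpoint (13/2,4) outside
  → clear
Obstacle 3 [(0,4) (10,0) (11,8)]:
  edge (0,4)–(10,0): crosses AB
  edge (10,0)–(11,8): crosses AB
  edge (11,8)–(0,4): clear
  → BLOCKED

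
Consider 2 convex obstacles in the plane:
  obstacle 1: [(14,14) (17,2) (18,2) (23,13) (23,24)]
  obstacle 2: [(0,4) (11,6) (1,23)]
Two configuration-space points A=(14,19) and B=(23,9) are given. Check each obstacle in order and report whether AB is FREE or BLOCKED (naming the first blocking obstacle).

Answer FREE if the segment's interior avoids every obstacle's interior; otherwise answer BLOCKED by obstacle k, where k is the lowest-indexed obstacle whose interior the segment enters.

Obstacle 1 [(14,14) (17,2) (18,2) (23,13) (23,24)]:
  edge (14,14)–(17,2): clear
  edge (17,2)–(18,2): clear
  edge (18,2)–(23,13): crosses AB
  edge (23,13)–(23,24): clear
  edge (23,24)–(14,14): crosses AB
  → BLOCKED
Obstacle 2 [(0,4) (11,6) (1,23)]:
  edge (0,4)–(11,6): clear
  edge (11,6)–(1,23): clear
  edge (1,23)–(0,4): clear
  midpoint (37/2,14) outside
  → clear

BLOCKED by obstacle 1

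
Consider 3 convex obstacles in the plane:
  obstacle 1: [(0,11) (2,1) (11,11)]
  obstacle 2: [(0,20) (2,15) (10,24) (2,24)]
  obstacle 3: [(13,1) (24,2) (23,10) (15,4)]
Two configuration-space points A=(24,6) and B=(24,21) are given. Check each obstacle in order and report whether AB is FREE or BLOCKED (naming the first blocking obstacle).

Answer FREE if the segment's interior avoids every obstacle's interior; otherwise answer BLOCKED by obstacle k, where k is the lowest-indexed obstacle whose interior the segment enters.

FREE

Obstacle 1 [(0,11) (2,1) (11,11)]:
  edge (0,11)–(2,1): clear
  edge (2,1)–(11,11): clear
  edge (11,11)–(0,11): clear
  midpoint (24,27/2) outside
  → clear
Obstacle 2 [(0,20) (2,15) (10,24) (2,24)]:
  edge (0,20)–(2,15): clear
  edge (2,15)–(10,24): clear
  edge (10,24)–(2,24): clear
  edge (2,24)–(0,20): clear
  midpoint (24,27/2) outside
  → clear
Obstacle 3 [(13,1) (24,2) (23,10) (15,4)]:
  edge (13,1)–(24,2): clear
  edge (24,2)–(23,10): clear
  edge (23,10)–(15,4): clear
  edge (15,4)–(13,1): clear
  midpoint (24,27/2) outside
  → clear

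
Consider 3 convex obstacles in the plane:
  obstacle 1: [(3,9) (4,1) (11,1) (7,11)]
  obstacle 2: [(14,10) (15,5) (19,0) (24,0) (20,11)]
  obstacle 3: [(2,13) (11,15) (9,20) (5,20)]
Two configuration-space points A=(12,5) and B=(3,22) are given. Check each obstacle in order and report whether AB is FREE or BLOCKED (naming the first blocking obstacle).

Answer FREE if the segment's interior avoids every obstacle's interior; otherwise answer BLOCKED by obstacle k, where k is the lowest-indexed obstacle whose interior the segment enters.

Obstacle 1 [(3,9) (4,1) (11,1) (7,11)]:
  edge (3,9)–(4,1): clear
  edge (4,1)–(11,1): clear
  edge (11,1)–(7,11): clear
  edge (7,11)–(3,9): clear
  midpoint (15/2,27/2) outside
  → clear
Obstacle 2 [(14,10) (15,5) (19,0) (24,0) (20,11)]:
  edge (14,10)–(15,5): clear
  edge (15,5)–(19,0): clear
  edge (19,0)–(24,0): clear
  edge (24,0)–(20,11): clear
  edge (20,11)–(14,10): clear
  midpoint (15/2,27/2) outside
  → clear
Obstacle 3 [(2,13) (11,15) (9,20) (5,20)]:
  edge (2,13)–(11,15): crosses AB
  edge (11,15)–(9,20): clear
  edge (9,20)–(5,20): clear
  edge (5,20)–(2,13): crosses AB
  → BLOCKED

BLOCKED by obstacle 3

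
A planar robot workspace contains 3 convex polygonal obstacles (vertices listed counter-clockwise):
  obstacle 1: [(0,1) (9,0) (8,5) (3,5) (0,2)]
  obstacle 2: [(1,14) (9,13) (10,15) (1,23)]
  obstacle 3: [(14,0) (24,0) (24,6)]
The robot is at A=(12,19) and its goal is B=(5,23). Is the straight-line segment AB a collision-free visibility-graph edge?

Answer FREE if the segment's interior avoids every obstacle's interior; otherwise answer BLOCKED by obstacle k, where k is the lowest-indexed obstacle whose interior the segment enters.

FREE

Obstacle 1 [(0,1) (9,0) (8,5) (3,5) (0,2)]:
  edge (0,1)–(9,0): clear
  edge (9,0)–(8,5): clear
  edge (8,5)–(3,5): clear
  edge (3,5)–(0,2): clear
  edge (0,2)–(0,1): clear
  midpoint (17/2,21) outside
  → clear
Obstacle 2 [(1,14) (9,13) (10,15) (1,23)]:
  edge (1,14)–(9,13): clear
  edge (9,13)–(10,15): clear
  edge (10,15)–(1,23): clear
  edge (1,23)–(1,14): clear
  midpoint (17/2,21) outside
  → clear
Obstacle 3 [(14,0) (24,0) (24,6)]:
  edge (14,0)–(24,0): clear
  edge (24,0)–(24,6): clear
  edge (24,6)–(14,0): clear
  midpoint (17/2,21) outside
  → clear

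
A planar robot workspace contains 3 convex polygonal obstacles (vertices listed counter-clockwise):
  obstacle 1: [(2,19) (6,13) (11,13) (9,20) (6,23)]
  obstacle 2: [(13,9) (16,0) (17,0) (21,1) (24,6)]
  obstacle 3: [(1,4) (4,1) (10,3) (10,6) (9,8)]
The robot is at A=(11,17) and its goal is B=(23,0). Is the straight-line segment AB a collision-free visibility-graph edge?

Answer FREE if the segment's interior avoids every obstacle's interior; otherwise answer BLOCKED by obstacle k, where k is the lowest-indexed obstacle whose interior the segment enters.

Obstacle 1 [(2,19) (6,13) (11,13) (9,20) (6,23)]:
  edge (2,19)–(6,13): clear
  edge (6,13)–(11,13): clear
  edge (11,13)–(9,20): clear
  edge (9,20)–(6,23): clear
  edge (6,23)–(2,19): clear
  midpoint (17,17/2) outside
  → clear
Obstacle 2 [(13,9) (16,0) (17,0) (21,1) (24,6)]:
  edge (13,9)–(16,0): clear
  edge (16,0)–(17,0): clear
  edge (17,0)–(21,1): clear
  edge (21,1)–(24,6): crosses AB
  edge (24,6)–(13,9): crosses AB
  → BLOCKED
Obstacle 3 [(1,4) (4,1) (10,3) (10,6) (9,8)]:
  edge (1,4)–(4,1): clear
  edge (4,1)–(10,3): clear
  edge (10,3)–(10,6): clear
  edge (10,6)–(9,8): clear
  edge (9,8)–(1,4): clear
  midpoint (17,17/2) outside
  → clear

BLOCKED by obstacle 2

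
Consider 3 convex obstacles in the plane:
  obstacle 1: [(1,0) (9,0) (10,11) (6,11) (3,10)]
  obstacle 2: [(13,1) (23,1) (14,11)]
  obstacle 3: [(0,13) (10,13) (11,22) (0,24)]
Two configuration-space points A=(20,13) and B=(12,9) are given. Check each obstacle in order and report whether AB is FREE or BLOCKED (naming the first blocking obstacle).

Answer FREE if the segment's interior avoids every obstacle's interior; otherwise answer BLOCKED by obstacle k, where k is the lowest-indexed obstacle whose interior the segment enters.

Obstacle 1 [(1,0) (9,0) (10,11) (6,11) (3,10)]:
  edge (1,0)–(9,0): clear
  edge (9,0)–(10,11): clear
  edge (10,11)–(6,11): clear
  edge (6,11)–(3,10): clear
  edge (3,10)–(1,0): clear
  midpoint (16,11) outside
  → clear
Obstacle 2 [(13,1) (23,1) (14,11)]:
  edge (13,1)–(23,1): clear
  edge (23,1)–(14,11): crosses AB
  edge (14,11)–(13,1): crosses AB
  → BLOCKED
Obstacle 3 [(0,13) (10,13) (11,22) (0,24)]:
  edge (0,13)–(10,13): clear
  edge (10,13)–(11,22): clear
  edge (11,22)–(0,24): clear
  edge (0,24)–(0,13): clear
  midpoint (16,11) outside
  → clear

BLOCKED by obstacle 2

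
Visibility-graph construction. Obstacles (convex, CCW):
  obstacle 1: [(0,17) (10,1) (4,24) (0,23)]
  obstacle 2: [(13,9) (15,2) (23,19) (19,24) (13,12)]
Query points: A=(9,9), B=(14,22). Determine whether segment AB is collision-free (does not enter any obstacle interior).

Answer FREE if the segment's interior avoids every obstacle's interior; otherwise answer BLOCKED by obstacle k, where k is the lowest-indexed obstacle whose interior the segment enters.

FREE

Obstacle 1 [(0,17) (10,1) (4,24) (0,23)]:
  edge (0,17)–(10,1): clear
  edge (10,1)–(4,24): clear
  edge (4,24)–(0,23): clear
  edge (0,23)–(0,17): clear
  midpoint (23/2,31/2) outside
  → clear
Obstacle 2 [(13,9) (15,2) (23,19) (19,24) (13,12)]:
  edge (13,9)–(15,2): clear
  edge (15,2)–(23,19): clear
  edge (23,19)–(19,24): clear
  edge (19,24)–(13,12): clear
  edge (13,12)–(13,9): clear
  midpoint (23/2,31/2) outside
  → clear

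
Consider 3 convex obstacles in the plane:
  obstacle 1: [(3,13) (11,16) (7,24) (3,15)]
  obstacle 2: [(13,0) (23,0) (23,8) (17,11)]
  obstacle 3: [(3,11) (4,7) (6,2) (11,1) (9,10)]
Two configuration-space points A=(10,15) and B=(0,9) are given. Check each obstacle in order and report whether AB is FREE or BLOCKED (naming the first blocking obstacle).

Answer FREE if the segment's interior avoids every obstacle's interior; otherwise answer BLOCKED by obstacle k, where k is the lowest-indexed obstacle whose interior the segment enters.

BLOCKED by obstacle 3

Obstacle 1 [(3,13) (11,16) (7,24) (3,15)]:
  edge (3,13)–(11,16): clear
  edge (11,16)–(7,24): clear
  edge (7,24)–(3,15): clear
  edge (3,15)–(3,13): clear
  midpoint (5,12) outside
  → clear
Obstacle 2 [(13,0) (23,0) (23,8) (17,11)]:
  edge (13,0)–(23,0): clear
  edge (23,0)–(23,8): clear
  edge (23,8)–(17,11): clear
  edge (17,11)–(13,0): clear
  midpoint (5,12) outside
  → clear
Obstacle 3 [(3,11) (4,7) (6,2) (11,1) (9,10)]:
  edge (3,11)–(4,7): crosses AB
  edge (4,7)–(6,2): clear
  edge (6,2)–(11,1): clear
  edge (11,1)–(9,10): clear
  edge (9,10)–(3,11): crosses AB
  → BLOCKED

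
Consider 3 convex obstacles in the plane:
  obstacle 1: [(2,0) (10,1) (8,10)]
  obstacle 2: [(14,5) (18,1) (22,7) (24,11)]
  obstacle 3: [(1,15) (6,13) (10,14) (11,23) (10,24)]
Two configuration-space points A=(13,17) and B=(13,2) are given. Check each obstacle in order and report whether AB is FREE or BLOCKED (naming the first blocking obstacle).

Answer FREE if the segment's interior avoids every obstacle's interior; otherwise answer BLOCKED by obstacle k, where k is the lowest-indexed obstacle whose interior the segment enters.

Obstacle 1 [(2,0) (10,1) (8,10)]:
  edge (2,0)–(10,1): clear
  edge (10,1)–(8,10): clear
  edge (8,10)–(2,0): clear
  midpoint (13,19/2) outside
  → clear
Obstacle 2 [(14,5) (18,1) (22,7) (24,11)]:
  edge (14,5)–(18,1): clear
  edge (18,1)–(22,7): clear
  edge (22,7)–(24,11): clear
  edge (24,11)–(14,5): clear
  midpoint (13,19/2) outside
  → clear
Obstacle 3 [(1,15) (6,13) (10,14) (11,23) (10,24)]:
  edge (1,15)–(6,13): clear
  edge (6,13)–(10,14): clear
  edge (10,14)–(11,23): clear
  edge (11,23)–(10,24): clear
  edge (10,24)–(1,15): clear
  midpoint (13,19/2) outside
  → clear

FREE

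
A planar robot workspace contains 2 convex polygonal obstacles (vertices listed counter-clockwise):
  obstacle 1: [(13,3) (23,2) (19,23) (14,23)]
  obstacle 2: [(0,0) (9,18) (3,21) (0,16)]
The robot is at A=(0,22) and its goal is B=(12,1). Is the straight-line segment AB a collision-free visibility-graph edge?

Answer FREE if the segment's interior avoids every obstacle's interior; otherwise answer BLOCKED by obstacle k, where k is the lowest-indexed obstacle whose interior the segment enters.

BLOCKED by obstacle 2

Obstacle 1 [(13,3) (23,2) (19,23) (14,23)]:
  edge (13,3)–(23,2): clear
  edge (23,2)–(19,23): clear
  edge (19,23)–(14,23): clear
  edge (14,23)–(13,3): clear
  midpoint (6,23/2) outside
  → clear
Obstacle 2 [(0,0) (9,18) (3,21) (0,16)]:
  edge (0,0)–(9,18): crosses AB
  edge (9,18)–(3,21): clear
  edge (3,21)–(0,16): crosses AB
  edge (0,16)–(0,0): clear
  → BLOCKED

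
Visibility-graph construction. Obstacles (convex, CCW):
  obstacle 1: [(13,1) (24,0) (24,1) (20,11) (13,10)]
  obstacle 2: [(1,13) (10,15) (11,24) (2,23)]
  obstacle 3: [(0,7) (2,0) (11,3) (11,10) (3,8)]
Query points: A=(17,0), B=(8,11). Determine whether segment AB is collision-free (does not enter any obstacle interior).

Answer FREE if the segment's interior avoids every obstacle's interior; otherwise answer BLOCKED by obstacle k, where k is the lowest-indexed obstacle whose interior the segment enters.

BLOCKED by obstacle 1

Obstacle 1 [(13,1) (24,0) (24,1) (20,11) (13,10)]:
  edge (13,1)–(24,0): crosses AB
  edge (24,0)–(24,1): clear
  edge (24,1)–(20,11): clear
  edge (20,11)–(13,10): clear
  edge (13,10)–(13,1): crosses AB
  → BLOCKED
Obstacle 2 [(1,13) (10,15) (11,24) (2,23)]:
  edge (1,13)–(10,15): clear
  edge (10,15)–(11,24): clear
  edge (11,24)–(2,23): clear
  edge (2,23)–(1,13): clear
  midpoint (25/2,11/2) outside
  → clear
Obstacle 3 [(0,7) (2,0) (11,3) (11,10) (3,8)]:
  edge (0,7)–(2,0): clear
  edge (2,0)–(11,3): clear
  edge (11,3)–(11,10): crosses AB
  edge (11,10)–(3,8): crosses AB
  edge (3,8)–(0,7): clear
  → BLOCKED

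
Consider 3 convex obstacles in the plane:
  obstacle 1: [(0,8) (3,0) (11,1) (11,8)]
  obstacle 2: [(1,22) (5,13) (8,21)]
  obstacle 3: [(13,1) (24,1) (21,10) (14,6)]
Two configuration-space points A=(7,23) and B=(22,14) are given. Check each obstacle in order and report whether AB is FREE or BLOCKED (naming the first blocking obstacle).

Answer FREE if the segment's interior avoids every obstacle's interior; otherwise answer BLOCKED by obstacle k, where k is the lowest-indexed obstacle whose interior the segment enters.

FREE

Obstacle 1 [(0,8) (3,0) (11,1) (11,8)]:
  edge (0,8)–(3,0): clear
  edge (3,0)–(11,1): clear
  edge (11,1)–(11,8): clear
  edge (11,8)–(0,8): clear
  midpoint (29/2,37/2) outside
  → clear
Obstacle 2 [(1,22) (5,13) (8,21)]:
  edge (1,22)–(5,13): clear
  edge (5,13)–(8,21): clear
  edge (8,21)–(1,22): clear
  midpoint (29/2,37/2) outside
  → clear
Obstacle 3 [(13,1) (24,1) (21,10) (14,6)]:
  edge (13,1)–(24,1): clear
  edge (24,1)–(21,10): clear
  edge (21,10)–(14,6): clear
  edge (14,6)–(13,1): clear
  midpoint (29/2,37/2) outside
  → clear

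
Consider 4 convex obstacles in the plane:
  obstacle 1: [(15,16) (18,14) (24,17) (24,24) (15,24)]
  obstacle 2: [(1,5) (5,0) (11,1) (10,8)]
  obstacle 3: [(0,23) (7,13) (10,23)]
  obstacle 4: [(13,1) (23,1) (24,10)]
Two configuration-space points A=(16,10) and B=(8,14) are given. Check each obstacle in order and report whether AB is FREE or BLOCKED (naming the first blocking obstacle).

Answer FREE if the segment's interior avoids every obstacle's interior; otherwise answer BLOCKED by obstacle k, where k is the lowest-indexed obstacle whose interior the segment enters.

FREE

Obstacle 1 [(15,16) (18,14) (24,17) (24,24) (15,24)]:
  edge (15,16)–(18,14): clear
  edge (18,14)–(24,17): clear
  edge (24,17)–(24,24): clear
  edge (24,24)–(15,24): clear
  edge (15,24)–(15,16): clear
  midpoint (12,12) outside
  → clear
Obstacle 2 [(1,5) (5,0) (11,1) (10,8)]:
  edge (1,5)–(5,0): clear
  edge (5,0)–(11,1): clear
  edge (11,1)–(10,8): clear
  edge (10,8)–(1,5): clear
  midpoint (12,12) outside
  → clear
Obstacle 3 [(0,23) (7,13) (10,23)]:
  edge (0,23)–(7,13): clear
  edge (7,13)–(10,23): clear
  edge (10,23)–(0,23): clear
  midpoint (12,12) outside
  → clear
Obstacle 4 [(13,1) (23,1) (24,10)]:
  edge (13,1)–(23,1): clear
  edge (23,1)–(24,10): clear
  edge (24,10)–(13,1): clear
  midpoint (12,12) outside
  → clear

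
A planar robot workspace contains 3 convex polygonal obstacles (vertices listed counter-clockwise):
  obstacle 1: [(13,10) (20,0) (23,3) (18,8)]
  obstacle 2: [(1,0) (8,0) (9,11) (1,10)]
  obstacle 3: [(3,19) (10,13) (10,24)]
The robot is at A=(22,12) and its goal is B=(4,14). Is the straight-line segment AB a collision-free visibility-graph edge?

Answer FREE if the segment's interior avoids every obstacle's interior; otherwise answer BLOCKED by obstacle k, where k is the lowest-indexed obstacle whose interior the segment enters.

Obstacle 1 [(13,10) (20,0) (23,3) (18,8)]:
  edge (13,10)–(20,0): clear
  edge (20,0)–(23,3): clear
  edge (23,3)–(18,8): clear
  edge (18,8)–(13,10): clear
  midpoint (13,13) outside
  → clear
Obstacle 2 [(1,0) (8,0) (9,11) (1,10)]:
  edge (1,0)–(8,0): clear
  edge (8,0)–(9,11): clear
  edge (9,11)–(1,10): clear
  edge (1,10)–(1,0): clear
  midpoint (13,13) outside
  → clear
Obstacle 3 [(3,19) (10,13) (10,24)]:
  edge (3,19)–(10,13): crosses AB
  edge (10,13)–(10,24): crosses AB
  edge (10,24)–(3,19): clear
  → BLOCKED

BLOCKED by obstacle 3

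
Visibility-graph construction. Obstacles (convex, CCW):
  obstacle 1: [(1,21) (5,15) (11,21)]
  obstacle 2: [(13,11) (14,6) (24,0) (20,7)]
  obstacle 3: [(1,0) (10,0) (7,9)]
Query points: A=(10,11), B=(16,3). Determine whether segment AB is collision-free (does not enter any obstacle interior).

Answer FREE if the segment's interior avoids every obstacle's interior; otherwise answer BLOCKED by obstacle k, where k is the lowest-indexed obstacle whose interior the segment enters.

FREE

Obstacle 1 [(1,21) (5,15) (11,21)]:
  edge (1,21)–(5,15): clear
  edge (5,15)–(11,21): clear
  edge (11,21)–(1,21): clear
  midpoint (13,7) outside
  → clear
Obstacle 2 [(13,11) (14,6) (24,0) (20,7)]:
  edge (13,11)–(14,6): clear
  edge (14,6)–(24,0): clear
  edge (24,0)–(20,7): clear
  edge (20,7)–(13,11): clear
  midpoint (13,7) outside
  → clear
Obstacle 3 [(1,0) (10,0) (7,9)]:
  edge (1,0)–(10,0): clear
  edge (10,0)–(7,9): clear
  edge (7,9)–(1,0): clear
  midpoint (13,7) outside
  → clear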